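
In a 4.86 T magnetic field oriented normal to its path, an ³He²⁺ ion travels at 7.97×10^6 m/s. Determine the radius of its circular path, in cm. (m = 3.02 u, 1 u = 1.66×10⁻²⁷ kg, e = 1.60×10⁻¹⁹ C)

r ≈ 2.57 cm

The magnetic force provides the centripetal force: qvB = mv²/r, so r = mv/(qB).
r = (5.01×10^-27 kg)(7.97×10^6 m/s) / [(2×1.60×10^-19 C)(4.86 T)] = 0.0257 m.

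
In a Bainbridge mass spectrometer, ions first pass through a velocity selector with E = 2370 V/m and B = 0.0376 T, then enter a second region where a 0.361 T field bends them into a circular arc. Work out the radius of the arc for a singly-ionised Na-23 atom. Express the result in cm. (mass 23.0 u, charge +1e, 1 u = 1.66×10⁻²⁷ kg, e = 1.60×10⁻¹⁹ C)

r ≈ 4.17 cm

The selector passes v = E/B = 2370/0.0376 = 6.30×10^4 m/s.
In the deflection region, r = mv/(qB₂) = (3.82×10^-26)(6.30×10^4) / [(1×1.60×10^-19)(0.361)] = 0.0417 m.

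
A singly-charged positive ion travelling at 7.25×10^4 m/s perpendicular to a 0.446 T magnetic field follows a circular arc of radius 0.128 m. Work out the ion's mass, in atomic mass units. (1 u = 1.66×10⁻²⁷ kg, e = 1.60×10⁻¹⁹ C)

qvB = mv²/r ⇒ m = qBr/v.
m = (1×1.60×10^-19)(0.446)(0.128) / (7.25×10^4) = 1.26×10^-25 kg = 75.9 u.

m ≈ 75.9 u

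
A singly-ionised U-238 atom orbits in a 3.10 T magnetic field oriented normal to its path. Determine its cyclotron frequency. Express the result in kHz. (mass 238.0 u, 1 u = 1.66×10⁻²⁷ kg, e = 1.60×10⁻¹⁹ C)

f = qB/(2πm) = (1×1.60×10^-19)(3.10) / [2π(3.95×10^-25)] = 2.00×10^5 Hz.

f ≈ 200 kHz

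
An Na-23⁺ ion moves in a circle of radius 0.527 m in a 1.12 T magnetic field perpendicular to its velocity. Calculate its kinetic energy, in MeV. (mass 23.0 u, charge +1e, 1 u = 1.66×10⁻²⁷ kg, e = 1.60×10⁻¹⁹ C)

v = qBr/m = (1×1.60×10^-19)(1.12)(0.527) / (3.82×10^-26) = 2.47×10^6 m/s.
K = ½mv² = 0.5·(3.82×10^-26)·(2.47×10^6)² = 1.17×10^-13 J = 0.730 MeV.

K ≈ 0.730 MeV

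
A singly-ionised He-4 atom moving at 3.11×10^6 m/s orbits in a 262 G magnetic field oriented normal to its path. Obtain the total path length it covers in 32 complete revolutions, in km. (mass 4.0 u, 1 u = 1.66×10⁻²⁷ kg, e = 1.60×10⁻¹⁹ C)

L ≈ 0.990 km

r = mv/(qB) = 4.93 m, so one revolution covers 2πr = 31.0 m.
In 32 revolutions: L = 32·2πr = 990 m.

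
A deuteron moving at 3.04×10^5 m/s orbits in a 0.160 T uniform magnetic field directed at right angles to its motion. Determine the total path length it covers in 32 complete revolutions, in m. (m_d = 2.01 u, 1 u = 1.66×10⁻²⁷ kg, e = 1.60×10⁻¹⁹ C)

L ≈ 7.97 m

r = mv/(qB) = 0.0396 m, so one revolution covers 2πr = 0.249 m.
In 32 revolutions: L = 32·2πr = 7.97 m.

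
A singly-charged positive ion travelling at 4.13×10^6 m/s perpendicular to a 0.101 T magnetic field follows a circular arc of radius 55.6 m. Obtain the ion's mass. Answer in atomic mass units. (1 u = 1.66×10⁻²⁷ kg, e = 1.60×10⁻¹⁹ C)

qvB = mv²/r ⇒ m = qBr/v.
m = (1×1.60×10^-19)(0.101)(55.6) / (4.13×10^6) = 2.18×10^-25 kg = 131 u.

m ≈ 131 u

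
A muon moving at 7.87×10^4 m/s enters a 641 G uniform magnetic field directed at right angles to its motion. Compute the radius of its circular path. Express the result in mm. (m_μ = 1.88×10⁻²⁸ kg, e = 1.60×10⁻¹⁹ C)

The magnetic force provides the centripetal force: qvB = mv²/r, so r = mv/(qB).
r = (1.88×10^-28 kg)(7.87×10^4 m/s) / [(1×1.60×10^-19 C)(0.0641 T)] = 1.44×10^-3 m.

r ≈ 1.44 mm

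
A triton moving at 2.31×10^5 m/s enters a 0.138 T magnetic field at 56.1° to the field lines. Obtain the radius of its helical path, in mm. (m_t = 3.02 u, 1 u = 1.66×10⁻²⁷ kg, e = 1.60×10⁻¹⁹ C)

Only the perpendicular component v⊥ = v sin56.1° = 1.92×10^5 m/s is bent by the field.
r = m v⊥ /(qB) = (5.01×10^-27)(1.92×10^5) / [(1×1.60×10^-19)(0.138)] = 0.0435 m.

r ≈ 43.5 mm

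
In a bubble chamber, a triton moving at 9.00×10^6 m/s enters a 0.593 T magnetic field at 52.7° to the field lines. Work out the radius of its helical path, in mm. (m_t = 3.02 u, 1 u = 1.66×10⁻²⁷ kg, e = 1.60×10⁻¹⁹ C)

r ≈ 378 mm

Only the perpendicular component v⊥ = v sin52.7° = 7.16×10^6 m/s is bent by the field.
r = m v⊥ /(qB) = (5.01×10^-27)(7.16×10^6) / [(1×1.60×10^-19)(0.593)] = 0.378 m.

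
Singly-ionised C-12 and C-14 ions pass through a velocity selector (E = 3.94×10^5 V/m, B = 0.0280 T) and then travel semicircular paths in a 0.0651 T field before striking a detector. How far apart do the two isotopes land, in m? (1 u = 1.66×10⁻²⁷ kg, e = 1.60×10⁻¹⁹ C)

Δd ≈ 8.97 m

Both emerge at v = E/B₁ = 1.41×10^7 m/s.
r = mv/(qB₂), so r₁ = 26.91 m and r₂ = 31.40 m, giving Δr = 4.49 m.
After a semicircle each ion lands a diameter 2r from the entry slit, so the separation is 2Δr = 8.97 m.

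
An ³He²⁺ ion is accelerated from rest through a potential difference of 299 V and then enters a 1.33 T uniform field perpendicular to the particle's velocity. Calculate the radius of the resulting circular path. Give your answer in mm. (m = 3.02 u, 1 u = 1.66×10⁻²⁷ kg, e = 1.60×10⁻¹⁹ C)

r ≈ 2.30 mm

The kinetic energy gained is K = qV = (2×1.60×10^-19)(299) = 9.57×10^-17 J.
v = √(2K/m) = 1.95×10^5 m/s.
r = mv/(qB) = (5.01×10^-27)(1.95×10^5) / [(2×1.60×10^-19)(1.33)] = 2.30×10^-3 m.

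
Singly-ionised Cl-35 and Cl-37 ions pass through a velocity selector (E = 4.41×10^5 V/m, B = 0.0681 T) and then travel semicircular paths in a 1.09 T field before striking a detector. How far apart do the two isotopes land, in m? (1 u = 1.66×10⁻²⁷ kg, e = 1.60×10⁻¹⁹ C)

Δd ≈ 0.247 m

Both emerge at v = E/B₁ = 6.48×10^6 m/s.
r = mv/(qB₂), so r₁ = 2.157 m and r₂ = 2.281 m, giving Δr = 0.123 m.
After a semicircle each ion lands a diameter 2r from the entry slit, so the separation is 2Δr = 0.247 m.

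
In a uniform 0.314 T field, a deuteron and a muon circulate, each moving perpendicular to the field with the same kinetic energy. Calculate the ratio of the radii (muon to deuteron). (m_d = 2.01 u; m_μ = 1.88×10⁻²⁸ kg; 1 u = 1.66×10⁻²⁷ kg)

ratio ≈ 0.237

r = √(2mK)/(qB) ⇒ at equal K, r ∝ √m/q.
r_{muon}/r_{deuteron} = 0.237.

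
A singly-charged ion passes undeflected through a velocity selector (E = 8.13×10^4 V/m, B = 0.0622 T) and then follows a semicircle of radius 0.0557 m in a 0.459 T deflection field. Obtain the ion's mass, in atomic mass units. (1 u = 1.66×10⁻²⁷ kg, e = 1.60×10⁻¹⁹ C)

v = E/B₁ = 1.31×10^6 m/s.
From r = mv/(qB₂), m = qB₂r/v = (1×1.60×10^-19)(0.459)(0.0557) / (1.31×10^6) = 3.13×10^-27 kg.
In atomic mass units: m = 3.13×10^-27 / 1.66×10^-27 = 1.89 u.

m ≈ 1.89 u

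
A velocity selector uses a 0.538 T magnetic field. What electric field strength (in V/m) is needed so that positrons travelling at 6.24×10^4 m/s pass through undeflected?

qE = qvB ⇒ E = vB = (6.24×10^4)(0.538) = 3.36×10^4 V/m.

E ≈ 3.36×10^4 V/m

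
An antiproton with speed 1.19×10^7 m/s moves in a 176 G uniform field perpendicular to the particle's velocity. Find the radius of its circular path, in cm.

r ≈ 706 cm

The magnetic force provides the centripetal force: qvB = mv²/r, so r = mv/(qB).
r = (1.67×10^-27 kg)(1.19×10^7 m/s) / [(1×1.60×10^-19 C)(0.0176 T)] = 7.06 m.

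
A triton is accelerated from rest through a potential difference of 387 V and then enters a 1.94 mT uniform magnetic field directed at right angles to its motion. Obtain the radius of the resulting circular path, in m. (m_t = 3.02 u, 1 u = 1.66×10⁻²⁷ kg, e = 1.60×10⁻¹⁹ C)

The kinetic energy gained is K = qV = (1×1.60×10^-19)(387) = 6.19×10^-17 J.
v = √(2K/m) = 1.57×10^5 m/s.
r = mv/(qB) = (5.01×10^-27)(1.57×10^5) / [(1×1.60×10^-19)(1.94×10^-3)] = 2.54 m.

r ≈ 2.54 m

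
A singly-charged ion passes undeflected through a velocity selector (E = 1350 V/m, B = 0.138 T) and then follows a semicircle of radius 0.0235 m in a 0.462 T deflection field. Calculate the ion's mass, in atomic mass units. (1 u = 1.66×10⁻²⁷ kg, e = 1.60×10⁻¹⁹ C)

m ≈ 107 u

v = E/B₁ = 9780 m/s.
From r = mv/(qB₂), m = qB₂r/v = (1×1.60×10^-19)(0.462)(0.0235) / (9780) = 1.78×10^-25 kg.
In atomic mass units: m = 1.78×10^-25 / 1.66×10^-27 = 107 u.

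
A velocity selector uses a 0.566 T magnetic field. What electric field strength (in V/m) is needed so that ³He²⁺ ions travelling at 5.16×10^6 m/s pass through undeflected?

E ≈ 2.92×10^6 V/m

qE = qvB ⇒ E = vB = (5.16×10^6)(0.566) = 2.92×10^6 V/m.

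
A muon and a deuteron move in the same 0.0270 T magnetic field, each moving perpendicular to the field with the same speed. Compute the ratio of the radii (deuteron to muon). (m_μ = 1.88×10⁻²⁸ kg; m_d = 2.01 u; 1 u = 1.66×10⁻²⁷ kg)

r = mv/(qB) ⇒ at equal v, r ∝ m/q.
r_{deuteron}/r_{muon} = 17.7.

ratio ≈ 17.7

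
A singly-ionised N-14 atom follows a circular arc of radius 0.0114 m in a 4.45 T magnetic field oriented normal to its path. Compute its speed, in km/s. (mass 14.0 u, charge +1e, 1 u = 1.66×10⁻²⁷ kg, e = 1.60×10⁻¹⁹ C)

From qvB = mv²/r, v = qBr/m.
v = (1×1.60×10^-19)(4.45)(0.0114) / (2.32×10^-26) = 3.49×10^5 m/s.

v ≈ 349 km/s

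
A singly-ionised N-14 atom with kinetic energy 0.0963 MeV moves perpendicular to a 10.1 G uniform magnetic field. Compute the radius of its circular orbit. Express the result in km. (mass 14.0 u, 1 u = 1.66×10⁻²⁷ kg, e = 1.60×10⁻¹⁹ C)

Convert the energy: K = 0.0963 MeV = 1.54×10^-14 J.
v = √(2K/m) = √(2·1.54×10^-14/2.32×10^-26) = 1.15×10^6 m/s.
r = mv/(qB) = (2.32×10^-26)(1.15×10^6) / [(1×1.60×10^-19)(1.01×10^-3)] = 166 m.

r ≈ 0.166 km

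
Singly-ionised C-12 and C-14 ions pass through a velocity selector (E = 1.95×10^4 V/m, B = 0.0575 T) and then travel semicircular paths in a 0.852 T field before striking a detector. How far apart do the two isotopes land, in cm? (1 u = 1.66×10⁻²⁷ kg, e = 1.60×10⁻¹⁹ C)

Both emerge at v = E/B₁ = 3.39×10^5 m/s.
r = mv/(qB₂), so r₁ = 0.04956 m and r₂ = 0.05782 m, giving Δr = 8.26×10^-3 m.
After a semicircle each ion lands a diameter 2r from the entry slit, so the separation is 2Δr = 0.0165 m.

Δd ≈ 1.65 cm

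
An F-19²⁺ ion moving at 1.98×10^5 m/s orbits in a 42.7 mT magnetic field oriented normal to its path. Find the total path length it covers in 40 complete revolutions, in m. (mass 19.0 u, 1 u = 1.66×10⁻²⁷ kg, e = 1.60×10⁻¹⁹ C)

L ≈ 115 m

r = mv/(qB) = 0.457 m, so one revolution covers 2πr = 2.87 m.
In 40 revolutions: L = 40·2πr = 115 m.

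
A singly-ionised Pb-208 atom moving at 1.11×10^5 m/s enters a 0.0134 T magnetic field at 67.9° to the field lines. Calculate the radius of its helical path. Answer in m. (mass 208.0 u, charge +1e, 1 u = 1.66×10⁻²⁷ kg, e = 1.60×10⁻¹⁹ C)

Only the perpendicular component v⊥ = v sin67.9° = 1.03×10^5 m/s is bent by the field.
r = m v⊥ /(qB) = (3.45×10^-25)(1.03×10^5) / [(1×1.60×10^-19)(0.0134)] = 16.6 m.

r ≈ 16.6 m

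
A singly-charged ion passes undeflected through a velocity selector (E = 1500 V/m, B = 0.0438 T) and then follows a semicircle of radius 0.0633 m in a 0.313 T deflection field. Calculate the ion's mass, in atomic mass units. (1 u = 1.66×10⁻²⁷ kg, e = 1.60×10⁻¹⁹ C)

v = E/B₁ = 3.42×10^4 m/s.
From r = mv/(qB₂), m = qB₂r/v = (1×1.60×10^-19)(0.313)(0.0633) / (3.42×10^4) = 9.26×10^-26 kg.
In atomic mass units: m = 9.26×10^-26 / 1.66×10^-27 = 55.8 u.

m ≈ 55.8 u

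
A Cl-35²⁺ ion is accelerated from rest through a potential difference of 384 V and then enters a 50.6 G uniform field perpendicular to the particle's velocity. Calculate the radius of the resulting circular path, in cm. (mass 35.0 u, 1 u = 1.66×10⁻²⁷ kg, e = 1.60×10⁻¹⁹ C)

r ≈ 233 cm

The kinetic energy gained is K = qV = (2×1.60×10^-19)(384) = 1.23×10^-16 J.
v = √(2K/m) = 6.50×10^4 m/s.
r = mv/(qB) = (5.81×10^-26)(6.50×10^4) / [(2×1.60×10^-19)(5.06×10^-3)] = 2.33 m.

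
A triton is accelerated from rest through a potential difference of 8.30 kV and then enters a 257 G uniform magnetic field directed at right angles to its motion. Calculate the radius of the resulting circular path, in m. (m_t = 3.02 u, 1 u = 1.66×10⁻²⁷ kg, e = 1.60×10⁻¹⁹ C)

The kinetic energy gained is K = qV = (1×1.60×10^-19)(8300) = 1.33×10^-15 J.
v = √(2K/m) = 7.28×10^5 m/s.
r = mv/(qB) = (5.01×10^-27)(7.28×10^5) / [(1×1.60×10^-19)(0.0257)] = 0.887 m.

r ≈ 0.887 m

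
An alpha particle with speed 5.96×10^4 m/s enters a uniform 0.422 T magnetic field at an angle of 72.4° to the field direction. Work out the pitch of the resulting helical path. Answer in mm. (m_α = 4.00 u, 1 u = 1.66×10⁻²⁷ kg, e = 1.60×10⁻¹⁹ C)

The velocity component along B is v∥ = v cos72.4° = 1.80×10^4 m/s.
The cyclotron period T = 2πm/(qB) = 3.09×10^-7 s is set by m, q, B alone.
Pitch = v∥·T = (1.80×10^4)(3.09×10^-7) = 5.57×10^-3 m.

pitch ≈ 5.57 mm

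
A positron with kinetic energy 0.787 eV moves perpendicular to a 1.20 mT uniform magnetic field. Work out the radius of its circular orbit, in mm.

r ≈ 2.49 mm

Convert the energy: K = 0.787 eV = 1.26×10^-19 J.
v = √(2K/m) = √(2·1.26×10^-19/9.11×10^-31) = 5.26×10^5 m/s.
r = mv/(qB) = (9.11×10^-31)(5.26×10^5) / [(1×1.60×10^-19)(1.20×10^-3)] = 2.49×10^-3 m.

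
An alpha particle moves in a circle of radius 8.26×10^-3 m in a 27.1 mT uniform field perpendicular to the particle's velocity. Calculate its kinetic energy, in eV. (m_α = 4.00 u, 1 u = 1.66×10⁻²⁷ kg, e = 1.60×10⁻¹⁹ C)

K ≈ 2.41 eV

v = qBr/m = (2×1.60×10^-19)(0.0271)(8.26×10^-3) / (6.64×10^-27) = 1.08×10^4 m/s.
K = ½mv² = 0.5·(6.64×10^-27)·(1.08×10^4)² = 3.86×10^-19 J = 2.41 eV.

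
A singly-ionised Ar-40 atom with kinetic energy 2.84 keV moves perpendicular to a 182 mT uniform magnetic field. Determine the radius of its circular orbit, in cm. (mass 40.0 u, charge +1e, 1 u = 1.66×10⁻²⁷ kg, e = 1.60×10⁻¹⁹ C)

Convert the energy: K = 2.84 keV = 4.54×10^-16 J.
v = √(2K/m) = √(2·4.54×10^-16/6.64×10^-26) = 1.17×10^5 m/s.
r = mv/(qB) = (6.64×10^-26)(1.17×10^5) / [(1×1.60×10^-19)(0.182)] = 0.267 m.

r ≈ 26.7 cm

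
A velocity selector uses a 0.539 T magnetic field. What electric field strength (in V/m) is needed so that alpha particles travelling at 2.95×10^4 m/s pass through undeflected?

qE = qvB ⇒ E = vB = (2.95×10^4)(0.539) = 1.59×10^4 V/m.

E ≈ 1.59×10^4 V/m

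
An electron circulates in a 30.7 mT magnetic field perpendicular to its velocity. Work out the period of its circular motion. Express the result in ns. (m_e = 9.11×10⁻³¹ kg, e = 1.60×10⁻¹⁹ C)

T ≈ 1.17 ns

The cyclotron period is independent of speed: T = 2πm/(qB).
T = 2π(9.11×10^-31) / [(1×1.60×10^-19)(0.0307)] = 1.17×10^-9 s.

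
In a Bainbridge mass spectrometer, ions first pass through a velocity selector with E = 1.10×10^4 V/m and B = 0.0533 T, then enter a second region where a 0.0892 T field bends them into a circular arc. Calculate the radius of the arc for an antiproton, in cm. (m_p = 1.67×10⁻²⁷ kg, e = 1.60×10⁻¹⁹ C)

The selector passes v = E/B = 1.10×10^4/0.0533 = 2.06×10^5 m/s.
In the deflection region, r = mv/(qB₂) = (1.67×10^-27)(2.06×10^5) / [(1×1.60×10^-19)(0.0892)] = 0.0241 m.

r ≈ 2.41 cm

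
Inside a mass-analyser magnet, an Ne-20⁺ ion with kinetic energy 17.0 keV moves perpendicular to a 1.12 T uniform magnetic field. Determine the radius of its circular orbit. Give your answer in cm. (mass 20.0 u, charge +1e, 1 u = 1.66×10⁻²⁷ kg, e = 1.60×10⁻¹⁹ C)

r ≈ 7.50 cm

Convert the energy: K = 17.0 keV = 2.72×10^-15 J.
v = √(2K/m) = √(2·2.72×10^-15/3.32×10^-26) = 4.05×10^5 m/s.
r = mv/(qB) = (3.32×10^-26)(4.05×10^5) / [(1×1.60×10^-19)(1.12)] = 0.0750 m.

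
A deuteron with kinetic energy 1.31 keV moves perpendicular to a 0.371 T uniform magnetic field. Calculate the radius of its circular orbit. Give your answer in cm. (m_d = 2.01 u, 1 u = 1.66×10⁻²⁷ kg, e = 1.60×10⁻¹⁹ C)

Convert the energy: K = 1.31 keV = 2.10×10^-16 J.
v = √(2K/m) = √(2·2.10×10^-16/3.34×10^-27) = 3.54×10^5 m/s.
r = mv/(qB) = (3.34×10^-27)(3.54×10^5) / [(1×1.60×10^-19)(0.371)] = 0.0199 m.

r ≈ 1.99 cm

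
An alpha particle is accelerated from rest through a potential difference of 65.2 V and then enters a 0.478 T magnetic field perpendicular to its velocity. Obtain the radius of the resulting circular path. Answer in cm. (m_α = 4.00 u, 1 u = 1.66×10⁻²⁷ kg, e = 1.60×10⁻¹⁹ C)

The kinetic energy gained is K = qV = (2×1.60×10^-19)(65.2) = 2.09×10^-17 J.
v = √(2K/m) = 7.93×10^4 m/s.
r = mv/(qB) = (6.64×10^-27)(7.93×10^4) / [(2×1.60×10^-19)(0.478)] = 3.44×10^-3 m.

r ≈ 0.344 cm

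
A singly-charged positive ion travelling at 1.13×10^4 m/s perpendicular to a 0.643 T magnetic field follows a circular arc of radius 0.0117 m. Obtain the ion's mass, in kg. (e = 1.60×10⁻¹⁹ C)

qvB = mv²/r ⇒ m = qBr/v.
m = (1×1.60×10^-19)(0.643)(0.0117) / (1.13×10^4) = 1.07×10^-25 kg.

m ≈ 1.07×10^-25 kg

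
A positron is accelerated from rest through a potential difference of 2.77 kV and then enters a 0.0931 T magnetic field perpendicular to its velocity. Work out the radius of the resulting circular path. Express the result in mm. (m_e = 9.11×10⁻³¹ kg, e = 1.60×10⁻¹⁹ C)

The kinetic energy gained is K = qV = (1×1.60×10^-19)(2770) = 4.43×10^-16 J.
v = √(2K/m) = 3.12×10^7 m/s.
r = mv/(qB) = (9.11×10^-31)(3.12×10^7) / [(1×1.60×10^-19)(0.0931)] = 1.91×10^-3 m.

r ≈ 1.91 mm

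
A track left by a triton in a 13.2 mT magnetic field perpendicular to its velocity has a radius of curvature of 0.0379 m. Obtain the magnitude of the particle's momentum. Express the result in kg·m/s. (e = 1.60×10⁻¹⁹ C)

p ≈ 8.00×10^-23 kg·m/s

Since qvB = mv²/r, the momentum p = mv = qBr.
p = (1×1.60×10^-19)(0.0132)(0.0379) = 8.00×10^-23 kg·m/s.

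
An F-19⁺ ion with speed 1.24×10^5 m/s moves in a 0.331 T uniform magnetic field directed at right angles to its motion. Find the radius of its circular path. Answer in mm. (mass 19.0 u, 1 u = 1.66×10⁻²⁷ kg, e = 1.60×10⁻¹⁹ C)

The magnetic force provides the centripetal force: qvB = mv²/r, so r = mv/(qB).
r = (3.15×10^-26 kg)(1.24×10^5 m/s) / [(1×1.60×10^-19 C)(0.331 T)] = 0.0738 m.

r ≈ 73.8 mm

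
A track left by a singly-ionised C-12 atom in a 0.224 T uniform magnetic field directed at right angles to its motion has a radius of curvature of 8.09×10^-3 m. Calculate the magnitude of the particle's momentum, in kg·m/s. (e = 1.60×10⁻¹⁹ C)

p ≈ 2.90×10^-22 kg·m/s

Since qvB = mv²/r, the momentum p = mv = qBr.
p = (1×1.60×10^-19)(0.224)(8.09×10^-3) = 2.90×10^-22 kg·m/s.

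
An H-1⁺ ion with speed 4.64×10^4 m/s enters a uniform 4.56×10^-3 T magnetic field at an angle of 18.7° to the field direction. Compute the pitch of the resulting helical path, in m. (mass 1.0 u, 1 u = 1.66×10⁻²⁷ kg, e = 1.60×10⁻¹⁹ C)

pitch ≈ 0.628 m

The velocity component along B is v∥ = v cos18.7° = 4.40×10^4 m/s.
The cyclotron period T = 2πm/(qB) = 1.43×10^-5 s is set by m, q, B alone.
Pitch = v∥·T = (4.40×10^4)(1.43×10^-5) = 0.628 m.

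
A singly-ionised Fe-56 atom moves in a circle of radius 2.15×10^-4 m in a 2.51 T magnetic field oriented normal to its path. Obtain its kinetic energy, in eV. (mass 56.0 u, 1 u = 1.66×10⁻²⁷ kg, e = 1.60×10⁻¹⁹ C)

K ≈ 0.251 eV

v = qBr/m = (1×1.60×10^-19)(2.51)(2.15×10^-4) / (9.30×10^-26) = 929 m/s.
K = ½mv² = 0.5·(9.30×10^-26)·(929)² = 4.01×10^-20 J = 0.251 eV.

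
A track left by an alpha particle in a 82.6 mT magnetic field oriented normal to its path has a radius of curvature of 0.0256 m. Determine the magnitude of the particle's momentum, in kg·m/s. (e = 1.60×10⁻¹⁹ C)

Since qvB = mv²/r, the momentum p = mv = qBr.
p = (2×1.60×10^-19)(0.0826)(0.0256) = 6.77×10^-22 kg·m/s.

p ≈ 6.77×10^-22 kg·m/s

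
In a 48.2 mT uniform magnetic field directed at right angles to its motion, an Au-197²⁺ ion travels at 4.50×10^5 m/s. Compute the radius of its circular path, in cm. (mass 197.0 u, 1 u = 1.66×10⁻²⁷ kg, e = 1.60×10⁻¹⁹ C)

r ≈ 954 cm

The magnetic force provides the centripetal force: qvB = mv²/r, so r = mv/(qB).
r = (3.27×10^-25 kg)(4.50×10^5 m/s) / [(2×1.60×10^-19 C)(0.0482 T)] = 9.54 m.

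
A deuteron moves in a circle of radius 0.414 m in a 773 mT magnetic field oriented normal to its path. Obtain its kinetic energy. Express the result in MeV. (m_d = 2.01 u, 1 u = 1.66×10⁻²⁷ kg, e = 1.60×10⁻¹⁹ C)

K ≈ 2.46 MeV

v = qBr/m = (1×1.60×10^-19)(0.773)(0.414) / (3.34×10^-27) = 1.53×10^7 m/s.
K = ½mv² = 0.5·(3.34×10^-27)·(1.53×10^7)² = 3.93×10^-13 J = 2.46 MeV.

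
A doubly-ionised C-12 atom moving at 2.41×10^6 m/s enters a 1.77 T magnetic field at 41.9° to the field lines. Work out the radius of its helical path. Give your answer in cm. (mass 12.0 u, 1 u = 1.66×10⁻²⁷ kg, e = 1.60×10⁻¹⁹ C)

r ≈ 5.66 cm

Only the perpendicular component v⊥ = v sin41.9° = 1.61×10^6 m/s is bent by the field.
r = m v⊥ /(qB) = (1.99×10^-26)(1.61×10^6) / [(2×1.60×10^-19)(1.77)] = 0.0566 m.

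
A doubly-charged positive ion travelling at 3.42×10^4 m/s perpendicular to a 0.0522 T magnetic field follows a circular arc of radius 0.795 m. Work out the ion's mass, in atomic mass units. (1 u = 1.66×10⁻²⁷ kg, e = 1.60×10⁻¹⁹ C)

qvB = mv²/r ⇒ m = qBr/v.
m = (2×1.60×10^-19)(0.0522)(0.795) / (3.42×10^4) = 3.88×10^-25 kg = 234 u.

m ≈ 234 u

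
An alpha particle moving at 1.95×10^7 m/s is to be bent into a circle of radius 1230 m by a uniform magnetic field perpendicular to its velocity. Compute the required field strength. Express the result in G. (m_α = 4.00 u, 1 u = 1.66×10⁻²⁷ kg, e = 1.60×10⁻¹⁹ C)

B ≈ 3.29 G

qvB = mv²/r gives B = mv/(qr).
B = (6.64×10^-27)(1.95×10^7) / [(2×1.60×10^-19)(1230)] = 3.29×10^-4 T.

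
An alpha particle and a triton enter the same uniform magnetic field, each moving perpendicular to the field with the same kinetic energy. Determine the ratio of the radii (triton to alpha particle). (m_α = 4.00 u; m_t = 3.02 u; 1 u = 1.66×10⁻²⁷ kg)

r = √(2mK)/(qB) ⇒ at equal K, r ∝ √m/q.
r_{triton}/r_{alpha particle} = 1.74.

ratio ≈ 1.74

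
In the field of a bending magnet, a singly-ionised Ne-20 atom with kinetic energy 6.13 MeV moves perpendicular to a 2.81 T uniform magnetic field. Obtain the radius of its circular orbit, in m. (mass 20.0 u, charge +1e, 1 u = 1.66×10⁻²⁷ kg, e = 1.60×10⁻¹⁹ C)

r ≈ 0.568 m

Convert the energy: K = 6.13 MeV = 9.81×10^-13 J.
v = √(2K/m) = √(2·9.81×10^-13/3.32×10^-26) = 7.69×10^6 m/s.
r = mv/(qB) = (3.32×10^-26)(7.69×10^6) / [(1×1.60×10^-19)(2.81)] = 0.568 m.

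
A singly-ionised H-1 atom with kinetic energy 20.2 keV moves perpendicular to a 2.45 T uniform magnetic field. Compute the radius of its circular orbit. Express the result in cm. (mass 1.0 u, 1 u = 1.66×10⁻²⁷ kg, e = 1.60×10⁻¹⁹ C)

Convert the energy: K = 20.2 keV = 3.23×10^-15 J.
v = √(2K/m) = √(2·3.23×10^-15/1.66×10^-27) = 1.97×10^6 m/s.
r = mv/(qB) = (1.66×10^-27)(1.97×10^6) / [(1×1.60×10^-19)(2.45)] = 8.36×10^-3 m.

r ≈ 0.836 cm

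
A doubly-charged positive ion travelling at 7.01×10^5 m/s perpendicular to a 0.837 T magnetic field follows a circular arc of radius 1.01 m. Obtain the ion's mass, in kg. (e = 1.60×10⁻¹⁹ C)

qvB = mv²/r ⇒ m = qBr/v.
m = (2×1.60×10^-19)(0.837)(1.01) / (7.01×10^5) = 3.86×10^-25 kg.

m ≈ 3.86×10^-25 kg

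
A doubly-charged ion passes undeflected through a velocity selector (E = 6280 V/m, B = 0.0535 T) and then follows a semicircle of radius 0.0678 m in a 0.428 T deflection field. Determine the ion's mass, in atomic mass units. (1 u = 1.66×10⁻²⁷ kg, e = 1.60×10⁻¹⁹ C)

v = E/B₁ = 1.17×10^5 m/s.
From r = mv/(qB₂), m = qB₂r/v = (2×1.60×10^-19)(0.428)(0.0678) / (1.17×10^5) = 7.91×10^-26 kg.
In atomic mass units: m = 7.91×10^-26 / 1.66×10^-27 = 47.7 u.

m ≈ 47.7 u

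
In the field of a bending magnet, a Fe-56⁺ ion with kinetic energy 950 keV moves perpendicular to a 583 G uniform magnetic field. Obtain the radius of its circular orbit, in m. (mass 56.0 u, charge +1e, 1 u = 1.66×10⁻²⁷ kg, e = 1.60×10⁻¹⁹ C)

r ≈ 18.0 m

Convert the energy: K = 950 keV = 1.52×10^-13 J.
v = √(2K/m) = √(2·1.52×10^-13/9.30×10^-26) = 1.81×10^6 m/s.
r = mv/(qB) = (9.30×10^-26)(1.81×10^6) / [(1×1.60×10^-19)(0.0583)] = 18.0 m.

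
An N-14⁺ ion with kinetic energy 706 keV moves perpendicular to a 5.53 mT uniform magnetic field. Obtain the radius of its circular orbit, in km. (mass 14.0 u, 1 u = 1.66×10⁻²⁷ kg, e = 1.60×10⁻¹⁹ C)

Convert the energy: K = 706 keV = 1.13×10^-13 J.
v = √(2K/m) = √(2·1.13×10^-13/2.32×10^-26) = 3.12×10^6 m/s.
r = mv/(qB) = (2.32×10^-26)(3.12×10^6) / [(1×1.60×10^-19)(5.53×10^-3)] = 81.9 m.

r ≈ 0.0819 km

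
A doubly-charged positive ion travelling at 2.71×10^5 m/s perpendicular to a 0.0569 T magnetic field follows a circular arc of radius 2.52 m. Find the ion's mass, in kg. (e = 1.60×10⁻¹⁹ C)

qvB = mv²/r ⇒ m = qBr/v.
m = (2×1.60×10^-19)(0.0569)(2.52) / (2.71×10^5) = 1.69×10^-25 kg.

m ≈ 1.69×10^-25 kg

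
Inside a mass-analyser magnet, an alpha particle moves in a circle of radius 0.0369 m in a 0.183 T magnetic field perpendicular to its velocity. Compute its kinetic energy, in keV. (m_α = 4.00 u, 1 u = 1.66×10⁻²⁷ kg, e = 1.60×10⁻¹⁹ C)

v = qBr/m = (2×1.60×10^-19)(0.183)(0.0369) / (6.64×10^-27) = 3.25×10^5 m/s.
K = ½mv² = 0.5·(6.64×10^-27)·(3.25×10^5)² = 3.52×10^-16 J = 2.20 keV.

K ≈ 2.20 keV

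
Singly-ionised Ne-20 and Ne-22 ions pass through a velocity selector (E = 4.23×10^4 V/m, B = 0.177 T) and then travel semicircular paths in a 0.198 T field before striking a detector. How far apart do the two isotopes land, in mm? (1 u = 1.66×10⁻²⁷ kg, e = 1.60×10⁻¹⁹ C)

Δd ≈ 50.1 mm

Both emerge at v = E/B₁ = 2.39×10^5 m/s.
r = mv/(qB₂), so r₁ = 0.2504 m and r₂ = 0.2755 m, giving Δr = 0.0250 m.
After a semicircle each ion lands a diameter 2r from the entry slit, so the separation is 2Δr = 0.0501 m.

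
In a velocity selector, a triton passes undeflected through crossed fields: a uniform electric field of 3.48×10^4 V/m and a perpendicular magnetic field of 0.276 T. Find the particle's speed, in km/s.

v ≈ 126 km/s

For zero net force, qE = qvB, so v = E/B.
v = (3.48×10^4) / (0.276) = 1.26×10^5 m/s.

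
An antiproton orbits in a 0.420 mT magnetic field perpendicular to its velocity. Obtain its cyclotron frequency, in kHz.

f ≈ 6.40 kHz

f = qB/(2πm) = (1×1.60×10^-19)(4.20×10^-4) / [2π(1.67×10^-27)] = 6400 Hz.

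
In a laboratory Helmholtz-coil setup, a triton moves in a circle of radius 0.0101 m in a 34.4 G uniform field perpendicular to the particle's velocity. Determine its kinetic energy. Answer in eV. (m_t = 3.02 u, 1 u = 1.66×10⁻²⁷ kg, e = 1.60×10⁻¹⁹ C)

v = qBr/m = (1×1.60×10^-19)(3.44×10^-3)(0.0101) / (5.01×10^-27) = 1110 m/s.
K = ½mv² = 0.5·(5.01×10^-27)·(1110)² = 3.08×10^-21 J = 0.0193 eV.

K ≈ 0.0193 eV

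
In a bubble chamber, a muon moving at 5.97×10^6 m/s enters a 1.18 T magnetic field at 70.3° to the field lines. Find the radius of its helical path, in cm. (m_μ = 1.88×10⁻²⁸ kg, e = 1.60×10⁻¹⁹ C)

r ≈ 0.560 cm

Only the perpendicular component v⊥ = v sin70.3° = 5.62×10^6 m/s is bent by the field.
r = m v⊥ /(qB) = (1.88×10^-28)(5.62×10^6) / [(1×1.60×10^-19)(1.18)] = 5.60×10^-3 m.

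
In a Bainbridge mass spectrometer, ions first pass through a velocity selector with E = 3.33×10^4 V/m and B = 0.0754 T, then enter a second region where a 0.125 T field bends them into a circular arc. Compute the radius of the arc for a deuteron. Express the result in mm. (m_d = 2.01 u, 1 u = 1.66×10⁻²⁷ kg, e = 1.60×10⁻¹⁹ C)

r ≈ 73.7 mm

The selector passes v = E/B = 3.33×10^4/0.0754 = 4.42×10^5 m/s.
In the deflection region, r = mv/(qB₂) = (3.34×10^-27)(4.42×10^5) / [(1×1.60×10^-19)(0.125)] = 0.0737 m.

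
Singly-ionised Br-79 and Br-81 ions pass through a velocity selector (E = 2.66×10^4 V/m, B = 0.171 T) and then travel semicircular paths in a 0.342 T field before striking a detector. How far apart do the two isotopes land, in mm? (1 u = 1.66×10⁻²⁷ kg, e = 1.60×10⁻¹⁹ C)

Both emerge at v = E/B₁ = 1.56×10^5 m/s.
r = mv/(qB₂), so r₁ = 0.37280 m and r₂ = 0.38224 m, giving Δr = 9.44×10^-3 m.
After a semicircle each ion lands a diameter 2r from the entry slit, so the separation is 2Δr = 0.0189 m.

Δd ≈ 18.9 mm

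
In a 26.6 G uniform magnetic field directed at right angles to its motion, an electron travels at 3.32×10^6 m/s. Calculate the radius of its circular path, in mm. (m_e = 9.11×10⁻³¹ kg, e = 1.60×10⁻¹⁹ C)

r ≈ 7.11 mm

The magnetic force provides the centripetal force: qvB = mv²/r, so r = mv/(qB).
r = (9.11×10^-31 kg)(3.32×10^6 m/s) / [(1×1.60×10^-19 C)(2.66×10^-3 T)] = 7.11×10^-3 m.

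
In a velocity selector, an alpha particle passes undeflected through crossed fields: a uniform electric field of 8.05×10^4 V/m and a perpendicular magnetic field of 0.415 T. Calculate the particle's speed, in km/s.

For zero net force, qE = qvB, so v = E/B.
v = (8.05×10^4) / (0.415) = 1.94×10^5 m/s.

v ≈ 194 km/s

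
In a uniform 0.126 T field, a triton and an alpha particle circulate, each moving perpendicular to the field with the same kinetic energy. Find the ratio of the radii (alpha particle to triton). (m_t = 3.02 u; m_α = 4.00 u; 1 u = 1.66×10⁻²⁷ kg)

r = √(2mK)/(qB) ⇒ at equal K, r ∝ √m/q.
r_{alpha particle}/r_{triton} = 0.575.

ratio ≈ 0.575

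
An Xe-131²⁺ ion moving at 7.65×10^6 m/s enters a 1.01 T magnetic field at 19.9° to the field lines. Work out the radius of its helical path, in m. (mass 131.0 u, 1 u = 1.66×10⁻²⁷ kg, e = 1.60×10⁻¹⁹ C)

Only the perpendicular component v⊥ = v sin19.9° = 2.60×10^6 m/s is bent by the field.
r = m v⊥ /(qB) = (2.17×10^-25)(2.60×10^6) / [(2×1.60×10^-19)(1.01)] = 1.75 m.

r ≈ 1.75 m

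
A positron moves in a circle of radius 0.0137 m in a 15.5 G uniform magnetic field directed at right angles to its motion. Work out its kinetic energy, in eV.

v = qBr/m = (1×1.60×10^-19)(1.55×10^-3)(0.0137) / (9.11×10^-31) = 3.73×10^6 m/s.
K = ½mv² = 0.5·(9.11×10^-31)·(3.73×10^6)² = 6.34×10^-18 J = 39.6 eV.

K ≈ 39.6 eV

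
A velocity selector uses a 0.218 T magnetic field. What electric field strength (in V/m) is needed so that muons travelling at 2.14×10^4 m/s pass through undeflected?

E ≈ 4670 V/m

qE = qvB ⇒ E = vB = (2.14×10^4)(0.218) = 4670 V/m.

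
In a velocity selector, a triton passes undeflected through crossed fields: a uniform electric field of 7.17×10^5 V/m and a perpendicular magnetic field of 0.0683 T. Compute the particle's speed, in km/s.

For zero net force, qE = qvB, so v = E/B.
v = (7.17×10^5) / (0.0683) = 1.05×10^7 m/s.

v ≈ 10500 km/s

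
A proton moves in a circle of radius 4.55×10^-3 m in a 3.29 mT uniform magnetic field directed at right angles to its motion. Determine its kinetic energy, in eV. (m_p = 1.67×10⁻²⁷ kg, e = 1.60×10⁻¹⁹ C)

K ≈ 0.0107 eV

v = qBr/m = (1×1.60×10^-19)(3.29×10^-3)(4.55×10^-3) / (1.67×10^-27) = 1430 m/s.
K = ½mv² = 0.5·(1.67×10^-27)·(1430)² = 1.72×10^-21 J = 0.0107 eV.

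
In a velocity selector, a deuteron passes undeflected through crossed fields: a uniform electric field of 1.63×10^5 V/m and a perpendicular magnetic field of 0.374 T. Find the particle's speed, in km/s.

v ≈ 436 km/s

For zero net force, qE = qvB, so v = E/B.
v = (1.63×10^5) / (0.374) = 4.36×10^5 m/s.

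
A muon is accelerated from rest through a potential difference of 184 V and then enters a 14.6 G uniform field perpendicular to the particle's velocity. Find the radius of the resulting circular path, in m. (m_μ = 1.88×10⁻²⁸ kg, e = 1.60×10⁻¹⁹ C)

r ≈ 0.450 m

The kinetic energy gained is K = qV = (1×1.60×10^-19)(184) = 2.94×10^-17 J.
v = √(2K/m) = 5.60×10^5 m/s.
r = mv/(qB) = (1.88×10^-28)(5.60×10^5) / [(1×1.60×10^-19)(1.46×10^-3)] = 0.450 m.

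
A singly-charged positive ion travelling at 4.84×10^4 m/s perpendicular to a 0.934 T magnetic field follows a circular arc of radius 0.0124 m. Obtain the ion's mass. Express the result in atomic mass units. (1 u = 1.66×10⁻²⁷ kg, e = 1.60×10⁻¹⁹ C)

m ≈ 23.1 u

qvB = mv²/r ⇒ m = qBr/v.
m = (1×1.60×10^-19)(0.934)(0.0124) / (4.84×10^4) = 3.83×10^-26 kg = 23.1 u.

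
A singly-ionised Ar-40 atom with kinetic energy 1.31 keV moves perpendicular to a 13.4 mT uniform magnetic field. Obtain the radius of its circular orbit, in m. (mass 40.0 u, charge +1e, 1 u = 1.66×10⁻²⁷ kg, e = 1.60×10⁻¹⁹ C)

Convert the energy: K = 1.31 keV = 2.10×10^-16 J.
v = √(2K/m) = √(2·2.10×10^-16/6.64×10^-26) = 7.95×10^4 m/s.
r = mv/(qB) = (6.64×10^-26)(7.95×10^4) / [(1×1.60×10^-19)(0.0134)] = 2.46 m.

r ≈ 2.46 m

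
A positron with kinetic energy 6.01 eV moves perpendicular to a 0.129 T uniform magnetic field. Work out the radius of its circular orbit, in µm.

Convert the energy: K = 6.01 eV = 9.62×10^-19 J.
v = √(2K/m) = √(2·9.62×10^-19/9.11×10^-31) = 1.45×10^6 m/s.
r = mv/(qB) = (9.11×10^-31)(1.45×10^6) / [(1×1.60×10^-19)(0.129)] = 6.41×10^-5 m.

r ≈ 64.1 µm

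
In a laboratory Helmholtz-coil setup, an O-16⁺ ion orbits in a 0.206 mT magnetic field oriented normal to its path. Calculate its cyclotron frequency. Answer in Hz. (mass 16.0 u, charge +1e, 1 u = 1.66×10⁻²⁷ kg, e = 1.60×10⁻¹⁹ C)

f ≈ 198 Hz

f = qB/(2πm) = (1×1.60×10^-19)(2.06×10^-4) / [2π(2.66×10^-26)] = 198 Hz.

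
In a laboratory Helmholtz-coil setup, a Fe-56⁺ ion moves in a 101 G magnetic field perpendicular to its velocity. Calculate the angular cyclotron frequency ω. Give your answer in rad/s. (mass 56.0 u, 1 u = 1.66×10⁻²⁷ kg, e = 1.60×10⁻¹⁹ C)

ω = qB/m = (1×1.60×10^-19)(0.0101) / (9.30×10^-26) = 1.74×10^4 rad/s.

ω ≈ 1.74×10^4 rad/s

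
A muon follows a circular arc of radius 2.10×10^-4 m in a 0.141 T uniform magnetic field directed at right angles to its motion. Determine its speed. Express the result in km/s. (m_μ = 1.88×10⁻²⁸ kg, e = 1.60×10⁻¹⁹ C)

From qvB = mv²/r, v = qBr/m.
v = (1×1.60×10^-19)(0.141)(2.10×10^-4) / (1.88×10^-28) = 2.52×10^4 m/s.

v ≈ 25.2 km/s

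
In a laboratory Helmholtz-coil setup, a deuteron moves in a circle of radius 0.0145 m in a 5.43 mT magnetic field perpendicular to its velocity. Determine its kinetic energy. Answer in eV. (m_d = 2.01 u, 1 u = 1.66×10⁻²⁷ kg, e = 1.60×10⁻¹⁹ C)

v = qBr/m = (1×1.60×10^-19)(5.43×10^-3)(0.0145) / (3.34×10^-27) = 3780 m/s.
K = ½mv² = 0.5·(3.34×10^-27)·(3780)² = 2.38×10^-20 J = 0.149 eV.

K ≈ 0.149 eV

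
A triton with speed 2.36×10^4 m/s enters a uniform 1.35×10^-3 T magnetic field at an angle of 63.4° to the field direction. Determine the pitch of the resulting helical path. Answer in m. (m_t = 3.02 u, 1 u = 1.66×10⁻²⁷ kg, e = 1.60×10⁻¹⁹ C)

pitch ≈ 1.54 m

The velocity component along B is v∥ = v cos63.4° = 1.06×10^4 m/s.
The cyclotron period T = 2πm/(qB) = 1.46×10^-4 s is set by m, q, B alone.
Pitch = v∥·T = (1.06×10^4)(1.46×10^-4) = 1.54 m.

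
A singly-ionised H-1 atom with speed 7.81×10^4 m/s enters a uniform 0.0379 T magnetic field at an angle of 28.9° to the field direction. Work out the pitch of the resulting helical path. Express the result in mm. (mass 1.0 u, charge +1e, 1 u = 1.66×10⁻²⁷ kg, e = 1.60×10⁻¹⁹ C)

pitch ≈ 118 mm

The velocity component along B is v∥ = v cos28.9° = 6.84×10^4 m/s.
The cyclotron period T = 2πm/(qB) = 1.72×10^-6 s is set by m, q, B alone.
Pitch = v∥·T = (6.84×10^4)(1.72×10^-6) = 0.118 m.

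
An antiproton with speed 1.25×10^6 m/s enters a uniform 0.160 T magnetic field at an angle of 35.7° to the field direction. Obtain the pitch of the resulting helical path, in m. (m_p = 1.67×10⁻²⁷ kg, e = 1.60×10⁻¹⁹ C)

The velocity component along B is v∥ = v cos35.7° = 1.02×10^6 m/s.
The cyclotron period T = 2πm/(qB) = 4.10×10^-7 s is set by m, q, B alone.
Pitch = v∥·T = (1.02×10^6)(4.10×10^-7) = 0.416 m.

pitch ≈ 0.416 m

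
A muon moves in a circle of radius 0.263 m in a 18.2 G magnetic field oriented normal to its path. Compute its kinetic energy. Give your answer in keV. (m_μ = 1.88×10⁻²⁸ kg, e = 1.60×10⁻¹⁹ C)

v = qBr/m = (1×1.60×10^-19)(1.82×10^-3)(0.263) / (1.88×10^-28) = 4.07×10^5 m/s.
K = ½mv² = 0.5·(1.88×10^-28)·(4.07×10^5)² = 1.56×10^-17 J = 0.0975 keV.

K ≈ 0.0975 keV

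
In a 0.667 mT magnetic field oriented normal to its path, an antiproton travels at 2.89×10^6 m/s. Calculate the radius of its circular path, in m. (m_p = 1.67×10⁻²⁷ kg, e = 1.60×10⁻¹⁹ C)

The magnetic force provides the centripetal force: qvB = mv²/r, so r = mv/(qB).
r = (1.67×10^-27 kg)(2.89×10^6 m/s) / [(1×1.60×10^-19 C)(6.67×10^-4 T)] = 45.2 m.

r ≈ 45.2 m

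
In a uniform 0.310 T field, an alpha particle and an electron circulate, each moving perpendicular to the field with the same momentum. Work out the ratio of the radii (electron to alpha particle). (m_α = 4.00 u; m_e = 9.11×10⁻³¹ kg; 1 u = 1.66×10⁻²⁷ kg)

r = p/(qB) ⇒ at equal p, r ∝ 1/q.
r_{electron}/r_{alpha particle} = 2.00.

ratio ≈ 2.00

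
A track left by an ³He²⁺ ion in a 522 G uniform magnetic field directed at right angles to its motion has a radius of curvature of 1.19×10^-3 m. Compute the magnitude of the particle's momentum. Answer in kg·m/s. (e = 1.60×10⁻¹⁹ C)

p ≈ 1.99×10^-23 kg·m/s

Since qvB = mv²/r, the momentum p = mv = qBr.
p = (2×1.60×10^-19)(0.0522)(1.19×10^-3) = 1.99×10^-23 kg·m/s.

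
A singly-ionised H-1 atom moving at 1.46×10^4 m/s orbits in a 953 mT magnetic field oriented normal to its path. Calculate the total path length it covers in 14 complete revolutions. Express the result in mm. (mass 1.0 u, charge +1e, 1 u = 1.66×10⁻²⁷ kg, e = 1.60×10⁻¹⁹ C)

L ≈ 14.0 mm

r = mv/(qB) = 1.59×10^-4 m, so one revolution covers 2πr = 9.99×10^-4 m.
In 14 revolutions: L = 14·2πr = 0.0140 m.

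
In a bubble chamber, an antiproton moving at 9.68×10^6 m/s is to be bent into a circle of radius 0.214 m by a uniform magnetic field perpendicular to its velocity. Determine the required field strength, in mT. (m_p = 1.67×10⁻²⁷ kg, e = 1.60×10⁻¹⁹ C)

qvB = mv²/r gives B = mv/(qr).
B = (1.67×10^-27)(9.68×10^6) / [(1×1.60×10^-19)(0.214)] = 0.472 T.

B ≈ 472 mT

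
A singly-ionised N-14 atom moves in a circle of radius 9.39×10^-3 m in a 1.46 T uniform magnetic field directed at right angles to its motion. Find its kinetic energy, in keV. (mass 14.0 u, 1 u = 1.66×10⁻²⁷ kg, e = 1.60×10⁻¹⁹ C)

v = qBr/m = (1×1.60×10^-19)(1.46)(9.39×10^-3) / (2.32×10^-26) = 9.44×10^4 m/s.
K = ½mv² = 0.5·(2.32×10^-26)·(9.44×10^4)² = 1.04×10^-16 J = 0.647 keV.

K ≈ 0.647 keV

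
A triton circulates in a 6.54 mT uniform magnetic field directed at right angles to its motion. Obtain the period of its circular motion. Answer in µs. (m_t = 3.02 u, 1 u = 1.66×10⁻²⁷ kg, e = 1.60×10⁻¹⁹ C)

T ≈ 30.1 µs

The cyclotron period is independent of speed: T = 2πm/(qB).
T = 2π(5.01×10^-27) / [(1×1.60×10^-19)(6.54×10^-3)] = 3.01×10^-5 s.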